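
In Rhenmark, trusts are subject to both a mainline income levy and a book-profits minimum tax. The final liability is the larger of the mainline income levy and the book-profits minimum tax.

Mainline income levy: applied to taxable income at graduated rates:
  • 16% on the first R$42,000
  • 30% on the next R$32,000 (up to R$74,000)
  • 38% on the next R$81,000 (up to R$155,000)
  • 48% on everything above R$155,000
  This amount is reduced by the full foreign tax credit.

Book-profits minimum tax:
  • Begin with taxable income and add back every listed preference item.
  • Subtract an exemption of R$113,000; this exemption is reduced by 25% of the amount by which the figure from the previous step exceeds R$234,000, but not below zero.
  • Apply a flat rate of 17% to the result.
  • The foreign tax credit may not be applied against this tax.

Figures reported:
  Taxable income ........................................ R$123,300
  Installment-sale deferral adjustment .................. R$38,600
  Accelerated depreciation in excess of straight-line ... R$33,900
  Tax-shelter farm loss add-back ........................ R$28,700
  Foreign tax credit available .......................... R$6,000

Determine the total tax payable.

Book-profits minimum tax:
  Adjusted income: R$123,300 + R$38,600 + R$33,900 + R$28,700 = R$224,500
  Exemption: R$224,500 ≤ R$234,000, so full R$113,000 applies
  Base: R$224,500 − R$113,000 = R$111,500
  R$111,500 × 17% = R$18,955

Mainline income levy:
  R$42,000 × 16% = R$6,720
  R$32,000 × 30% = R$9,600
  R$49,300 × 38% = R$18,734
  → R$35,054
  Less foreign tax credit R$6,000 → R$29,054

R$29,054 > R$18,955, so the mainline income levy governs.

R$29,054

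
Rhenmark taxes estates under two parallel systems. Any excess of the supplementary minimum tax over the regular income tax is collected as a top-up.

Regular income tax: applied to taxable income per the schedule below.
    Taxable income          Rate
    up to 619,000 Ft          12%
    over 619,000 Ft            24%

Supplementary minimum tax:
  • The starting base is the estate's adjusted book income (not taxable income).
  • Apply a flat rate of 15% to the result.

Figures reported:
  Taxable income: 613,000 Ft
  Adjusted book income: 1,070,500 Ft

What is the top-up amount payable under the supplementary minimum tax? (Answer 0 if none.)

Regular income tax:
  613,000 Ft × 12% = 73,560 Ft

Supplementary minimum tax:
  Base (adjusted book income): 1,070,500 Ft
  1,070,500 Ft × 15% = 160,575 Ft

Excess of supplementary minimum tax over regular income tax: 160,575 Ft − 73,560 Ft = 87,015 Ft.

87,015 Ft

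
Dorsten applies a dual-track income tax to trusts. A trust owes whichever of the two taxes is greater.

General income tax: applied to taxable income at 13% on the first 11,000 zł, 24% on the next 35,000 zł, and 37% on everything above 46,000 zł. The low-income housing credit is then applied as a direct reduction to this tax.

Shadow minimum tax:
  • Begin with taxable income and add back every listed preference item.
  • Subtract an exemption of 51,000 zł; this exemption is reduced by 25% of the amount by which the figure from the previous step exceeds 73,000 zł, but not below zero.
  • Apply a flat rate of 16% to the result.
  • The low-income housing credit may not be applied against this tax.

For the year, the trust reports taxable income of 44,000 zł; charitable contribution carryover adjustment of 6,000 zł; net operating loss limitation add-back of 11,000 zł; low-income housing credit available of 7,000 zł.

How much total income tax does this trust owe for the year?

General income tax:
  11,000 zł × 13% = 1,430 zł
  33,000 zł × 24% = 7,920 zł
  → 9,350 zł
  Less low-income housing credit 7,000 zł → 2,350 zł

Shadow minimum tax:
  Adjusted income: 44,000 zł + 6,000 zł + 11,000 zł = 61,000 zł
  Exemption: 61,000 zł ≤ 73,000 zł, so full 51,000 zł applies
  Base: 61,000 zł − 51,000 zł = 10,000 zł
  10,000 zł × 16% = 1,600 zł

2,350 zł > 1,600 zł, so the general income tax governs.

2,350 zł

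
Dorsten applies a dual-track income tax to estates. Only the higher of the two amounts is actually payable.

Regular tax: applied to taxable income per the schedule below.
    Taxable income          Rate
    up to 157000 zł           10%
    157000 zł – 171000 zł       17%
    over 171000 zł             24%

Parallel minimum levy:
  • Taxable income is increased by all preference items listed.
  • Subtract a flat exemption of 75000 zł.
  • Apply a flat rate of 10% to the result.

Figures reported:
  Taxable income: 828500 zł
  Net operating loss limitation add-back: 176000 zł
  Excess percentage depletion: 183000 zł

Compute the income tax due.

175880 zł

Parallel minimum levy:
  Adjusted income: 828500 zł + 176000 zł + 183000 zł = 1187500 zł
  Less exemption 75000 zł → base 1112500 zł
  1112500 zł × 10% = 111250 zł

Regular tax:
  157000 zł × 10% = 15700 zł
  14000 zł × 17% = 2380 zł
  657500 zł × 24% = 157800 zł
  → 175880 zł

175880 zł > 111250 zł, so the regular tax governs.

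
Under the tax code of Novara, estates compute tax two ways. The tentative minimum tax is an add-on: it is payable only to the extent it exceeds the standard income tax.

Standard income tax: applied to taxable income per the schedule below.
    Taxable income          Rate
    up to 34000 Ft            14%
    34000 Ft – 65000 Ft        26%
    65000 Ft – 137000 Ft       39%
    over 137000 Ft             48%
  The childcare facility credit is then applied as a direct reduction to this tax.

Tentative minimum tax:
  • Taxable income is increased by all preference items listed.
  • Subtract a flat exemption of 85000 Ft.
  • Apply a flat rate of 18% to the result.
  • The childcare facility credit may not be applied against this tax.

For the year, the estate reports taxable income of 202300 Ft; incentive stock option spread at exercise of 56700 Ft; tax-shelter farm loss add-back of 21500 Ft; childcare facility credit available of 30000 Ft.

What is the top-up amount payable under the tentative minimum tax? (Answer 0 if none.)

0 Ft

Tentative minimum tax:
  Adjusted income: 202300 Ft + 56700 Ft + 21500 Ft = 280500 Ft
  Less exemption 85000 Ft → base 195500 Ft
  195500 Ft × 18% = 35190 Ft

Standard income tax:
  34000 Ft × 14% = 4760 Ft
  31000 Ft × 26% = 8060 Ft
  72000 Ft × 39% = 28080 Ft
  65300 Ft × 48% = 31344 Ft
  → 72244 Ft
  Less childcare facility credit 30000 Ft → 42244 Ft

35190 Ft ≤ 42244 Ft, so no add-on is due.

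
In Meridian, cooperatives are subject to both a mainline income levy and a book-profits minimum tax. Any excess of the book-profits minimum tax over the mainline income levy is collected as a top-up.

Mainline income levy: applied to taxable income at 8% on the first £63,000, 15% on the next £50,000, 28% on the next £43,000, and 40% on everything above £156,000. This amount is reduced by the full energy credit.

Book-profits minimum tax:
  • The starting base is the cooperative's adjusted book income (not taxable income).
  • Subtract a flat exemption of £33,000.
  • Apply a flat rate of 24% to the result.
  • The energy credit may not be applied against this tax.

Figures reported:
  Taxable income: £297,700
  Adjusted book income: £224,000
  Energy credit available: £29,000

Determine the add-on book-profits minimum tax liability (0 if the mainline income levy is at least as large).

Book-profits minimum tax:
  Base (adjusted book income): £224,000
  Less exemption £33,000 → base £191,000
  £191,000 × 24% = £45,840

Mainline income levy:
  £63,000 × 8% = £5,040
  £50,000 × 15% = £7,500
  £43,000 × 28% = £12,040
  £141,700 × 40% = £56,680
  → £81,260
  Less energy credit £29,000 → £52,260

£45,840 ≤ £52,260, so no add-on is due.

£0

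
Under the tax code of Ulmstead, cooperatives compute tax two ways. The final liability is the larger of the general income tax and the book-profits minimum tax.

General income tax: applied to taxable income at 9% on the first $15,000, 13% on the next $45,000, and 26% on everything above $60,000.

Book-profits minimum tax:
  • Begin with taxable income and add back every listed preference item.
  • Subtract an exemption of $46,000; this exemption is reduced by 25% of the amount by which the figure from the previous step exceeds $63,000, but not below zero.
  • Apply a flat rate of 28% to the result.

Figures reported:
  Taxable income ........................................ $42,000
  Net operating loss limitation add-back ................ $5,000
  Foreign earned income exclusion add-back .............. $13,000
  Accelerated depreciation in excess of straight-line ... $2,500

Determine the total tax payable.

$4,860

Book-profits minimum tax:
  Adjusted income: $42,000 + $5,000 + $13,000 + $2,500 = $62,500
  Exemption: $62,500 ≤ $63,000, so full $46,000 applies
  Base: $62,500 − $46,000 = $16,500
  $16,500 × 28% = $4,620

General income tax:
  $15,000 × 9% = $1,350
  $27,000 × 13% = $3,510
  → $4,860

$4,860 > $4,620, so the general income tax governs.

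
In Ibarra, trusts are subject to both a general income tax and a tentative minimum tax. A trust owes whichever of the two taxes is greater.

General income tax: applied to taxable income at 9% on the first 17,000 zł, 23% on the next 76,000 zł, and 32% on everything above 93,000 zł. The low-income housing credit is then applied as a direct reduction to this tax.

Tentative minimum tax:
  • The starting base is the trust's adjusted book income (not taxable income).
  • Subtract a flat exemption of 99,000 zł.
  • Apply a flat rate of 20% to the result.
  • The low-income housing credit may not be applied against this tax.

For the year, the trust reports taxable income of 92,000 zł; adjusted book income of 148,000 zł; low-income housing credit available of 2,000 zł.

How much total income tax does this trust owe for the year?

16,780 zł

Tentative minimum tax:
  Base (adjusted book income): 148,000 zł
  Less exemption 99,000 zł → base 49,000 zł
  49,000 zł × 20% = 9,800 zł

General income tax:
  17,000 zł × 9% = 1,530 zł
  75,000 zł × 23% = 17,250 zł
  → 18,780 zł
  Less low-income housing credit 2,000 zł → 16,780 zł

16,780 zł > 9,800 zł, so the general income tax governs.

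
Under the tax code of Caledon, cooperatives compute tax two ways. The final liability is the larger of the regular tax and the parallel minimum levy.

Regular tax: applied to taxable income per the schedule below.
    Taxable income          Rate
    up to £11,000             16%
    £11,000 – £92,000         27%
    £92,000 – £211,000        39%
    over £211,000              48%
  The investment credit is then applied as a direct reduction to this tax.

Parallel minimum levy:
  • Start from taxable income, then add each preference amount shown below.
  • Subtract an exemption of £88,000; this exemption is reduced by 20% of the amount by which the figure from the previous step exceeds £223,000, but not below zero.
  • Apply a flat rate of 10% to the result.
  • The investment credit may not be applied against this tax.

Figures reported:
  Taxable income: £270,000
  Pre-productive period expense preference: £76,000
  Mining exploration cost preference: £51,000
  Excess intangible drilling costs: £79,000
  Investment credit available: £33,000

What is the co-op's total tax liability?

Regular tax:
  £11,000 × 16% = £1,760
  £81,000 × 27% = £21,870
  £119,000 × 39% = £46,410
  £59,000 × 48% = £28,320
  → £98,360
  Less investment credit £33,000 → £65,360

Parallel minimum levy:
  Adjusted income: £270,000 + £76,000 + £51,000 + £79,000 = £476,000
  Exemption: £88,000 − 20% × (£476,000 − £223,000) = £88,000 − £50,600 = £37,400
  Base: £476,000 − £37,400 = £438,600
  £438,600 × 10% = £43,860

£65,360 > £43,860, so the regular tax governs.

£65,360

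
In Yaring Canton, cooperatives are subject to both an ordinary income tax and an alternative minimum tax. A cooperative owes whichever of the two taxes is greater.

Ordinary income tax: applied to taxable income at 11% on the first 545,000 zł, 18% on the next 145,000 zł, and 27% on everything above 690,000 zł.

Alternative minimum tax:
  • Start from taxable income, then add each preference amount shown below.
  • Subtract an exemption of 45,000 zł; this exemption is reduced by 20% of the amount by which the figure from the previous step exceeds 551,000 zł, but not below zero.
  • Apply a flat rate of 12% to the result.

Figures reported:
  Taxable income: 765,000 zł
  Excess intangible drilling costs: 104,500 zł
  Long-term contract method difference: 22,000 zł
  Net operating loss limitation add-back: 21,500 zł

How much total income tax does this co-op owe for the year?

Alternative minimum tax:
  Adjusted income: 765,000 zł + 104,500 zł + 22,000 zł + 21,500 zł = 913,000 zł
  Exemption: 20% × (913,000 zł − 551,000 zł) = 72,400 zł ≥ 45,000 zł, so the exemption is fully phased out
  Base: 913,000 zł − 0 zł = 913,000 zł
  913,000 zł × 12% = 109,560 zł

Ordinary income tax:
  545,000 zł × 11% = 59,950 zł
  145,000 zł × 18% = 26,100 zł
  75,000 zł × 27% = 20,250 zł
  → 106,300 zł

109,560 zł > 106,300 zł, so the alternative minimum tax is the binding amount.

109,560 zł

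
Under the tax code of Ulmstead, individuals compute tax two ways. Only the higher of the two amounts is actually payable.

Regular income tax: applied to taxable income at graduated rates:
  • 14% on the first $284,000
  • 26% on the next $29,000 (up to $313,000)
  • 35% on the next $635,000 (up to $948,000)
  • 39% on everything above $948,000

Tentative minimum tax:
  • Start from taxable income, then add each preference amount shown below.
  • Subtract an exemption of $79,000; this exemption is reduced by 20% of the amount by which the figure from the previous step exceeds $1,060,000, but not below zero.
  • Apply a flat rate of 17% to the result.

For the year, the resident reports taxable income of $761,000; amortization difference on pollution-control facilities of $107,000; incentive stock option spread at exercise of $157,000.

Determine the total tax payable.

Tentative minimum tax:
  Adjusted income: $761,000 + $107,000 + $157,000 = $1,025,000
  Exemption: $1,025,000 ≤ $1,060,000, so full $79,000 applies
  Base: $1,025,000 − $79,000 = $946,000
  $946,000 × 17% = $160,820

Regular income tax:
  $284,000 × 14% = $39,760
  $29,000 × 26% = $7,540
  $448,000 × 35% = $156,800
  → $204,100

$204,100 > $160,820, so the regular income tax governs.

$204,100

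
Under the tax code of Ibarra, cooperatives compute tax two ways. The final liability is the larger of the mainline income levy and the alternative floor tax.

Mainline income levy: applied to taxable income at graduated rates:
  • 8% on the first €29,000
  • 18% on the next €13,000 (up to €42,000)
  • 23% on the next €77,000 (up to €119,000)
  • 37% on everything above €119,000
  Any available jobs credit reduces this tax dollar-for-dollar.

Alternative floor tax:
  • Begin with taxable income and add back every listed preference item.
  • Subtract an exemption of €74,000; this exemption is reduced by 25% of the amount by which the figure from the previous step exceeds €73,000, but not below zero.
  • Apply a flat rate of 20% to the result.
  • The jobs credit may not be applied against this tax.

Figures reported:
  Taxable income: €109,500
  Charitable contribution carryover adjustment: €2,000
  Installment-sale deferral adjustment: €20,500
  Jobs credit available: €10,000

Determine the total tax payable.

Alternative floor tax:
  Adjusted income: €109,500 + €2,000 + €20,500 = €132,000
  Exemption: €74,000 − 25% × (€132,000 − €73,000) = €74,000 − €14,750 = €59,250
  Base: €132,000 − €59,250 = €72,750
  €72,750 × 20% = €14,550

Mainline income levy:
  €29,000 × 8% = €2,320
  €13,000 × 18% = €2,340
  €67,500 × 23% = €15,525
  → €20,185
  Less jobs credit €10,000 → €10,185

€14,550 > €10,185, so the alternative floor tax is the binding amount.

€14,550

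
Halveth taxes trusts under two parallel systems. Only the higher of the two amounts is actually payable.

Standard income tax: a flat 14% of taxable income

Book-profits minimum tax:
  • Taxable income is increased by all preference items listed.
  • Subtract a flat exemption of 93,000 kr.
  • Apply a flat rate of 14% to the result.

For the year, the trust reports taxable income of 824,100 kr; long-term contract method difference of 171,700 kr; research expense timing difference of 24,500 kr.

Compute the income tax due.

129,822 kr

Book-profits minimum tax:
  Adjusted income: 824,100 kr + 171,700 kr + 24,500 kr = 1,020,300 kr
  Less exemption 93,000 kr → base 927,300 kr
  927,300 kr × 14% = 129,822 kr

Standard income tax:
  824,100 kr × 14% = 115,374 kr

129,822 kr > 115,374 kr, so the book-profits minimum tax is the binding amount.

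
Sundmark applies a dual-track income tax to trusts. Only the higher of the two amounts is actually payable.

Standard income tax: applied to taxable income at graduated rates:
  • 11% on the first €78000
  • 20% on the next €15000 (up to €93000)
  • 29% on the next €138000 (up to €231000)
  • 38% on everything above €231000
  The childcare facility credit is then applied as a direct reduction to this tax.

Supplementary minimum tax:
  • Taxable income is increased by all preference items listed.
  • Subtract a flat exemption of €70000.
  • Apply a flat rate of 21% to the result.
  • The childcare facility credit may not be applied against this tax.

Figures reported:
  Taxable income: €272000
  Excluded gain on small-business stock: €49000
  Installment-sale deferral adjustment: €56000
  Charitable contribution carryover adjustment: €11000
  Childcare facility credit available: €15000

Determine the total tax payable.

Standard income tax:
  €78000 × 11% = €8580
  €15000 × 20% = €3000
  €138000 × 29% = €40020
  €41000 × 38% = €15580
  → €67180
  Less childcare facility credit €15000 → €52180

Supplementary minimum tax:
  Adjusted income: €272000 + €49000 + €56000 + €11000 = €388000
  Less exemption €70000 → base €318000
  €318000 × 21% = €66780

€66780 > €52180, so the supplementary minimum tax is the binding amount.

€66780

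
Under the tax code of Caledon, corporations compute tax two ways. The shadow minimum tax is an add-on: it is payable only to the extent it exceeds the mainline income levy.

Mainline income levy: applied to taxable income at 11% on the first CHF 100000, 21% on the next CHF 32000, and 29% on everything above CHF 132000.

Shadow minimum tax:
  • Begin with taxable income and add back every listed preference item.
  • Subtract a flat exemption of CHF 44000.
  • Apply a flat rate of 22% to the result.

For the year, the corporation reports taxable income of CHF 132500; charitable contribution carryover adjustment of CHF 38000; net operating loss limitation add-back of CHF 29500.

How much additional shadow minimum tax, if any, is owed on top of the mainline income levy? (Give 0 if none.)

CHF 16455

Shadow minimum tax:
  Adjusted income: CHF 132500 + CHF 38000 + CHF 29500 = CHF 200000
  Less exemption CHF 44000 → base CHF 156000
  CHF 156000 × 22% = CHF 34320

Mainline income levy:
  CHF 100000 × 11% = CHF 11000
  CHF 32000 × 21% = CHF 6720
  CHF 500 × 29% = CHF 145
  → CHF 17865

Excess of shadow minimum tax over mainline income levy: CHF 34320 − CHF 17865 = CHF 16455.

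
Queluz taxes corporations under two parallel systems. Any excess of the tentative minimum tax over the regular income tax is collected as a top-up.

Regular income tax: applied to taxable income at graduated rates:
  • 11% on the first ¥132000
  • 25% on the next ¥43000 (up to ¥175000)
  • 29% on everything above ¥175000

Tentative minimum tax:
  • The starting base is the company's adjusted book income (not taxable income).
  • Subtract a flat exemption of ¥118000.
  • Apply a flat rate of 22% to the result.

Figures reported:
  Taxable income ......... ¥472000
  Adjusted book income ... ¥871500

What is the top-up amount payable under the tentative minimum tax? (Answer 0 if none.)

¥54370

Tentative minimum tax:
  Base (adjusted book income): ¥871500
  Less exemption ¥118000 → base ¥753500
  ¥753500 × 22% = ¥165770

Regular income tax:
  ¥132000 × 11% = ¥14520
  ¥43000 × 25% = ¥10750
  ¥297000 × 29% = ¥86130
  → ¥111400

Excess of tentative minimum tax over regular income tax: ¥165770 − ¥111400 = ¥54370.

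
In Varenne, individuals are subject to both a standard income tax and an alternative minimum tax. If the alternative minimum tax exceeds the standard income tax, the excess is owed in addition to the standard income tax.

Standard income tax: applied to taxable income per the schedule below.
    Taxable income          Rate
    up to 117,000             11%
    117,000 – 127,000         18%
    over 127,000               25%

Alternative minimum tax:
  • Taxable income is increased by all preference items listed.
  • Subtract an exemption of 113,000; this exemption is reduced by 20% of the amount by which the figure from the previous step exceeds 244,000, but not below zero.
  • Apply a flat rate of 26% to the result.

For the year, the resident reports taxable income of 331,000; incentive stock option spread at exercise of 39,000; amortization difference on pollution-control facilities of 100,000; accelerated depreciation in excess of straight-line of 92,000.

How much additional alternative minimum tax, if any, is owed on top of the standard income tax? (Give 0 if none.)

67,606

Standard income tax:
  117,000 × 11% = 12,870
  10,000 × 18% = 1,800
  204,000 × 25% = 51,000
  → 65,670

Alternative minimum tax:
  Adjusted income: 331,000 + 39,000 + 100,000 + 92,000 = 562,000
  Exemption: 113,000 − 20% × (562,000 − 244,000) = 113,000 − 63,600 = 49,400
  Base: 562,000 − 49,400 = 512,600
  512,600 × 26% = 133,276

Excess of alternative minimum tax over standard income tax: 133,276 − 65,670 = 67,606.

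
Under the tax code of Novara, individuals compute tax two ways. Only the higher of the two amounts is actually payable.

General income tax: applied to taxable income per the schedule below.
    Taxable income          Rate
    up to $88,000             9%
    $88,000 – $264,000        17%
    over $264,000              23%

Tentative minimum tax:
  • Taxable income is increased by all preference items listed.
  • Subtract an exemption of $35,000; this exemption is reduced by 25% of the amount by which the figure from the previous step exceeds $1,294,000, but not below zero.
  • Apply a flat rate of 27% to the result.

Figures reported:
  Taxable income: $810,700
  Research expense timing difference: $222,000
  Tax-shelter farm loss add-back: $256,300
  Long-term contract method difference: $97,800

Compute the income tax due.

General income tax:
  $88,000 × 9% = $7,920
  $176,000 × 17% = $29,920
  $546,700 × 23% = $125,741
  → $163,581

Tentative minimum tax:
  Adjusted income: $810,700 + $222,000 + $256,300 + $97,800 = $1,386,800
  Exemption: $35,000 − 25% × ($1,386,800 − $1,294,000) = $35,000 − $23,200 = $11,800
  Base: $1,386,800 − $11,800 = $1,375,000
  $1,375,000 × 27% = $371,250

$371,250 > $163,581, so the tentative minimum tax is the binding amount.

$371,250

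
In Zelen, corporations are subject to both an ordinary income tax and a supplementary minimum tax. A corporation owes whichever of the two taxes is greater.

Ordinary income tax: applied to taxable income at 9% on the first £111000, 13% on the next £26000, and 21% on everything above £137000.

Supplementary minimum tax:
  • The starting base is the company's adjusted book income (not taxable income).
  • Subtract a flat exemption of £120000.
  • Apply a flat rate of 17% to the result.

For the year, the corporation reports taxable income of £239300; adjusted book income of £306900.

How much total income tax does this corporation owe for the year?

Supplementary minimum tax:
  Base (adjusted book income): £306900
  Less exemption £120000 → base £186900
  £186900 × 17% = £31773

Ordinary income tax:
  £111000 × 9% = £9990
  £26000 × 13% = £3380
  £102300 × 21% = £21483
  → £34853

£34853 > £31773, so the ordinary income tax governs.

£34853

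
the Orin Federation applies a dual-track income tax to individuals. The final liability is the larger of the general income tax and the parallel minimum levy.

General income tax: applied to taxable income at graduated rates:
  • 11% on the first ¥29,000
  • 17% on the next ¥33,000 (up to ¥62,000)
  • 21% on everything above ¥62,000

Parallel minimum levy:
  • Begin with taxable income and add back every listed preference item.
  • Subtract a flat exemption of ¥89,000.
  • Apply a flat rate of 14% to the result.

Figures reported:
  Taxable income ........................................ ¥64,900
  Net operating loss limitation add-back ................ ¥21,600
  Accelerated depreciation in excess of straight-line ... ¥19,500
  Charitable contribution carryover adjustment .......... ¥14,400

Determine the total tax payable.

General income tax:
  ¥29,000 × 11% = ¥3,190
  ¥33,000 × 17% = ¥5,610
  ¥2,900 × 21% = ¥609
  → ¥9,409

Parallel minimum levy:
  Adjusted income: ¥64,900 + ¥21,600 + ¥19,500 + ¥14,400 = ¥120,400
  Less exemption ¥89,000 → base ¥31,400
  ¥31,400 × 14% = ¥4,396

¥9,409 > ¥4,396, so the general income tax governs.

¥9,409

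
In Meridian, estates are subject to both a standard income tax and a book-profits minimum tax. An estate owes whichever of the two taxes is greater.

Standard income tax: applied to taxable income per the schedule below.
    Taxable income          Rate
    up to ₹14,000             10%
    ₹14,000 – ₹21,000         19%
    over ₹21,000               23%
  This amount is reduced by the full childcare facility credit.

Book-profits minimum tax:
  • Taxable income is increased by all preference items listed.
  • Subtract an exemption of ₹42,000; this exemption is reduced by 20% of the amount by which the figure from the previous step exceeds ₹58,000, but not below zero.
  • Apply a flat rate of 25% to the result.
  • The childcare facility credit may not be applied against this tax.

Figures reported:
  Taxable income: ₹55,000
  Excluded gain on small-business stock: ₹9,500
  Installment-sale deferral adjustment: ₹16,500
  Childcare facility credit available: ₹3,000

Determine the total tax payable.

₹10,900

Book-profits minimum tax:
  Adjusted income: ₹55,000 + ₹9,500 + ₹16,500 = ₹81,000
  Exemption: ₹42,000 − 20% × (₹81,000 − ₹58,000) = ₹42,000 − ₹4,600 = ₹37,400
  Base: ₹81,000 − ₹37,400 = ₹43,600
  ₹43,600 × 25% = ₹10,900

Standard income tax:
  ₹14,000 × 10% = ₹1,400
  ₹7,000 × 19% = ₹1,330
  ₹34,000 × 23% = ₹7,820
  → ₹10,550
  Less childcare facility credit ₹3,000 → ₹7,550

₹10,900 > ₹7,550, so the book-profits minimum tax is the binding amount.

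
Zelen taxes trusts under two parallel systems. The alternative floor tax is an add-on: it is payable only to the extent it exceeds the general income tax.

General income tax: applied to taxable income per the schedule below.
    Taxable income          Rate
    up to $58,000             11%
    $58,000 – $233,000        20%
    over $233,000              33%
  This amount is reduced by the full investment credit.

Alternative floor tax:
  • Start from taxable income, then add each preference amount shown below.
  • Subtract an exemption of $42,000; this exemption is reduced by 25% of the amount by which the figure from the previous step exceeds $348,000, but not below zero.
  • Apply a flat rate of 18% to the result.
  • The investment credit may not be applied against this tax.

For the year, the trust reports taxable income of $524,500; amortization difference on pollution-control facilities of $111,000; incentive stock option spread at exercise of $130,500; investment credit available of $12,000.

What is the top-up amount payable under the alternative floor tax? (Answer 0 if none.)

General income tax:
  $58,000 × 11% = $6,380
  $175,000 × 20% = $35,000
  $291,500 × 33% = $96,195
  → $137,575
  Less investment credit $12,000 → $125,575

Alternative floor tax:
  Adjusted income: $524,500 + $111,000 + $130,500 = $766,000
  Exemption: 25% × ($766,000 − $348,000) = $104,500 ≥ $42,000, so the exemption is fully phased out
  Base: $766,000 − $0 = $766,000
  $766,000 × 18% = $137,880

Excess of alternative floor tax over general income tax: $137,880 − $125,575 = $12,305.

$12,305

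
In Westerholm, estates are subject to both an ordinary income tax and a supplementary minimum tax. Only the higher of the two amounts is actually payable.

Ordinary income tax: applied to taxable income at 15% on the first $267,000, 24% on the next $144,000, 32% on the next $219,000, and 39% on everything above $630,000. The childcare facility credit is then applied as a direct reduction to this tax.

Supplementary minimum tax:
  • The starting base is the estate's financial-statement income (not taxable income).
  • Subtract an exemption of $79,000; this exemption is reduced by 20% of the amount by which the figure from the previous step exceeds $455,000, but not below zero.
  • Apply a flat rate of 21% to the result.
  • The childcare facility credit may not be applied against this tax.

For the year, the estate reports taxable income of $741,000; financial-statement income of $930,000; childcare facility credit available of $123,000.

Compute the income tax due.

$195,300

Ordinary income tax:
  $267,000 × 15% = $40,050
  $144,000 × 24% = $34,560
  $219,000 × 32% = $70,080
  $111,000 × 39% = $43,290
  → $187,980
  Less childcare facility credit $123,000 → $64,980

Supplementary minimum tax:
  Base (financial-statement income): $930,000
  Exemption: 20% × ($930,000 − $455,000) = $95,000 ≥ $79,000, so the exemption is fully phased out
  Base: $930,000 − $0 = $930,000
  $930,000 × 21% = $195,300

$195,300 > $64,980, so the supplementary minimum tax is the binding amount.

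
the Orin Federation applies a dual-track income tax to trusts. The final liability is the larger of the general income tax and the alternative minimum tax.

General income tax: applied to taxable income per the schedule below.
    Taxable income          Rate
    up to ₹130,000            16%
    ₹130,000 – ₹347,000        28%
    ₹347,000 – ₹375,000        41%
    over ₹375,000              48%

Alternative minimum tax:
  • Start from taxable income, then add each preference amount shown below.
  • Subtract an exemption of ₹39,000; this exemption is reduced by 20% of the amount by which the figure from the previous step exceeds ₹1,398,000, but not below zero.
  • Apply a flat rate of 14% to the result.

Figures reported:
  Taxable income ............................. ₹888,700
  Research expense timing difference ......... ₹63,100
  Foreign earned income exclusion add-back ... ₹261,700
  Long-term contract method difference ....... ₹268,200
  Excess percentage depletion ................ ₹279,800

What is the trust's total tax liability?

₹339,616

Alternative minimum tax:
  Adjusted income: ₹888,700 + ₹63,100 + ₹261,700 + ₹268,200 + ₹279,800 = ₹1,761,500
  Exemption: 20% × (₹1,761,500 − ₹1,398,000) = ₹72,700 ≥ ₹39,000, so the exemption is fully phased out
  Base: ₹1,761,500 − ₹0 = ₹1,761,500
  ₹1,761,500 × 14% = ₹246,610

General income tax:
  ₹130,000 × 16% = ₹20,800
  ₹217,000 × 28% = ₹60,760
  ₹28,000 × 41% = ₹11,480
  ₹513,700 × 48% = ₹246,576
  → ₹339,616

₹339,616 > ₹246,610, so the general income tax governs.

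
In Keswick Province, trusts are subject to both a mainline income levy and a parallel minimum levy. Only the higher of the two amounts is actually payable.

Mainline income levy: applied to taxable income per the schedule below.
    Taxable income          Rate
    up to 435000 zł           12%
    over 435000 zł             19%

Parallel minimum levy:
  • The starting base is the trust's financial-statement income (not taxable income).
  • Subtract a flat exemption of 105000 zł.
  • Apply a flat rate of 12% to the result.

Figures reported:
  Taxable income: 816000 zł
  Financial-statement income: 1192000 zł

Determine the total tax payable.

Parallel minimum levy:
  Base (financial-statement income): 1192000 zł
  Less exemption 105000 zł → base 1087000 zł
  1087000 zł × 12% = 130440 zł

Mainline income levy:
  435000 zł × 12% = 52200 zł
  381000 zł × 19% = 72390 zł
  → 124590 zł

130440 zł > 124590 zł, so the parallel minimum levy is the binding amount.

130440 zł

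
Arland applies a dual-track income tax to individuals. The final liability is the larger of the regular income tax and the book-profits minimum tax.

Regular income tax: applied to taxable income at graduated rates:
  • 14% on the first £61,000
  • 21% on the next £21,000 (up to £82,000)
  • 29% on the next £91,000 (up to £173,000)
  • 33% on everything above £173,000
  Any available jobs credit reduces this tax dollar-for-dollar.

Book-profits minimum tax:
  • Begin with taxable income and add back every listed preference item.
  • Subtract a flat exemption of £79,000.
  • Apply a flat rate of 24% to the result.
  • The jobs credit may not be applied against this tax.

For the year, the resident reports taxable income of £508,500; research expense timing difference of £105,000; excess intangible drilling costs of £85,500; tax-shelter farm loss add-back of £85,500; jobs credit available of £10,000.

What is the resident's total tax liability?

£169,320

Book-profits minimum tax:
  Adjusted income: £508,500 + £105,000 + £85,500 + £85,500 = £784,500
  Less exemption £79,000 → base £705,500
  £705,500 × 24% = £169,320

Regular income tax:
  £61,000 × 14% = £8,540
  £21,000 × 21% = £4,410
  £91,000 × 29% = £26,390
  £335,500 × 33% = £110,715
  → £150,055
  Less jobs credit £10,000 → £140,055

£169,320 > £140,055, so the book-profits minimum tax is the binding amount.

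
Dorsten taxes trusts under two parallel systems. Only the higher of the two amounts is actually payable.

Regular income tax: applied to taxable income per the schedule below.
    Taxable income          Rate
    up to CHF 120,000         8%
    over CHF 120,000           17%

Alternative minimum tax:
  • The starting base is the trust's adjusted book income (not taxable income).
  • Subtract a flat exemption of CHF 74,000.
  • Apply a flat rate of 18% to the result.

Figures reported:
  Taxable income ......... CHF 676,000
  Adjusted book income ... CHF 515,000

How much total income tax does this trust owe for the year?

CHF 104,120

Regular income tax:
  CHF 120,000 × 8% = CHF 9,600
  CHF 556,000 × 17% = CHF 94,520
  → CHF 104,120

Alternative minimum tax:
  Base (adjusted book income): CHF 515,000
  Less exemption CHF 74,000 → base CHF 441,000
  CHF 441,000 × 18% = CHF 79,380

CHF 104,120 > CHF 79,380, so the regular income tax governs.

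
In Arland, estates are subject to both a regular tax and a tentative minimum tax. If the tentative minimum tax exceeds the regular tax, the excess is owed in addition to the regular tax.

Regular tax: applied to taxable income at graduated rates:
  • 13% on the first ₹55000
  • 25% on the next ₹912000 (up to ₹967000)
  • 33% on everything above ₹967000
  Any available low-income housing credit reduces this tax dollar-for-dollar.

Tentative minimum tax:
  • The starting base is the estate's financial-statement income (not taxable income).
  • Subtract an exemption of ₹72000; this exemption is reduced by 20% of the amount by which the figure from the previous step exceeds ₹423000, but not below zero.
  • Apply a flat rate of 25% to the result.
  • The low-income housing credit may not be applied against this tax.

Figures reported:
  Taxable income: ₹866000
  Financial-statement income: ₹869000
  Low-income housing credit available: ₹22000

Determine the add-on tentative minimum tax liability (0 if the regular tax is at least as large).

Regular tax:
  ₹55000 × 13% = ₹7150
  ₹811000 × 25% = ₹202750
  → ₹209900
  Less low-income housing credit ₹22000 → ₹187900

Tentative minimum tax:
  Base (financial-statement income): ₹869000
  Exemption: 20% × (₹869000 − ₹423000) = ₹89200 ≥ ₹72000, so the exemption is fully phased out
  Base: ₹869000 − ₹0 = ₹869000
  ₹869000 × 25% = ₹217250

Excess of tentative minimum tax over regular tax: ₹217250 − ₹187900 = ₹29350.

₹29350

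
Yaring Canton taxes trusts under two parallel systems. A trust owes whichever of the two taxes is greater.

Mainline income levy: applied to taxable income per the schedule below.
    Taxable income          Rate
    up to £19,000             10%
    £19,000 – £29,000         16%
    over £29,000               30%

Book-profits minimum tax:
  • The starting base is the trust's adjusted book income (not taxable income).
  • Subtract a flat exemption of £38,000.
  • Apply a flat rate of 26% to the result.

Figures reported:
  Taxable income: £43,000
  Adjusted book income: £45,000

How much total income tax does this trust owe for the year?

Book-profits minimum tax:
  Base (adjusted book income): £45,000
  Less exemption £38,000 → base £7,000
  £7,000 × 26% = £1,820

Mainline income levy:
  £19,000 × 10% = £1,900
  £10,000 × 16% = £1,600
  £14,000 × 30% = £4,200
  → £7,700

£7,700 > £1,820, so the mainline income levy governs.

£7,700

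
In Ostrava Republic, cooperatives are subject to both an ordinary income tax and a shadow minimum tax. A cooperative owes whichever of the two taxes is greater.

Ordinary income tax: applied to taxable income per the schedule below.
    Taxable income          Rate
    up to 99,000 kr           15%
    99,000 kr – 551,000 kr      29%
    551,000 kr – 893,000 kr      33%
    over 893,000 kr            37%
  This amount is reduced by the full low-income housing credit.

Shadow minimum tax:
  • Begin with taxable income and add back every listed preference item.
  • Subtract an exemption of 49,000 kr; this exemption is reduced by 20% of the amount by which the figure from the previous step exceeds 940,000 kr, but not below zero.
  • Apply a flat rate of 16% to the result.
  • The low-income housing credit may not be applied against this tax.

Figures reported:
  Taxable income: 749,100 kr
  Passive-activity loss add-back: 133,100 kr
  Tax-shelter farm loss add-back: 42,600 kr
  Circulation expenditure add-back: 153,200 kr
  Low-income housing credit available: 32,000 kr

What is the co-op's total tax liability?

179,303 kr

Shadow minimum tax:
  Adjusted income: 749,100 kr + 133,100 kr + 42,600 kr + 153,200 kr = 1,078,000 kr
  Exemption: 49,000 kr − 20% × (1,078,000 kr − 940,000 kr) = 49,000 kr − 27,600 kr = 21,400 kr
  Base: 1,078,000 kr − 21,400 kr = 1,056,600 kr
  1,056,600 kr × 16% = 169,056 kr

Ordinary income tax:
  99,000 kr × 15% = 14,850 kr
  452,000 kr × 29% = 131,080 kr
  198,100 kr × 33% = 65,373 kr
  → 211,303 kr
  Less low-income housing credit 32,000 kr → 179,303 kr

179,303 kr > 169,056 kr, so the ordinary income tax governs.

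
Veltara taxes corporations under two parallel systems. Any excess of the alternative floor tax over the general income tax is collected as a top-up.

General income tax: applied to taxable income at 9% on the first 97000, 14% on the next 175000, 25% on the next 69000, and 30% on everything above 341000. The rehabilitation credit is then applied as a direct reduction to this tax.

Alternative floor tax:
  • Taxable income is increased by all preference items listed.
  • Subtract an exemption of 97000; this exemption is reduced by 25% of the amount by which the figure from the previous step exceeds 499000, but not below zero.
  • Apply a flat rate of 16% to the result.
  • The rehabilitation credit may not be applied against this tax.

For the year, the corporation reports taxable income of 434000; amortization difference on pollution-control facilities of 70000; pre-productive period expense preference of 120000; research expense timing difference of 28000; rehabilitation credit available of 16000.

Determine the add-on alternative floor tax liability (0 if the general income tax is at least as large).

32540

General income tax:
  97000 × 9% = 8730
  175000 × 14% = 24500
  69000 × 25% = 17250
  93000 × 30% = 27900
  → 78380
  Less rehabilitation credit 16000 → 62380

Alternative floor tax:
  Adjusted income: 434000 + 70000 + 120000 + 28000 = 652000
  Exemption: 97000 − 25% × (652000 − 499000) = 97000 − 38250 = 58750
  Base: 652000 − 58750 = 593250
  593250 × 16% = 94920

Excess of alternative floor tax over general income tax: 94920 − 62380 = 32540.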